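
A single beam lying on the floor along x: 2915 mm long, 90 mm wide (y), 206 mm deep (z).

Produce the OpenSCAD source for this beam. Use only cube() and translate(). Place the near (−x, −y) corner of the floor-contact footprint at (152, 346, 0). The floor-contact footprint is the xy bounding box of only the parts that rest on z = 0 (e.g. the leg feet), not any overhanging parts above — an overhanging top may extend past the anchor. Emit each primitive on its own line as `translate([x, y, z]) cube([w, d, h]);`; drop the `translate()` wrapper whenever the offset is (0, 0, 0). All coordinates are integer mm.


translate([152, 346, 0]) cube([2915, 90, 206]);


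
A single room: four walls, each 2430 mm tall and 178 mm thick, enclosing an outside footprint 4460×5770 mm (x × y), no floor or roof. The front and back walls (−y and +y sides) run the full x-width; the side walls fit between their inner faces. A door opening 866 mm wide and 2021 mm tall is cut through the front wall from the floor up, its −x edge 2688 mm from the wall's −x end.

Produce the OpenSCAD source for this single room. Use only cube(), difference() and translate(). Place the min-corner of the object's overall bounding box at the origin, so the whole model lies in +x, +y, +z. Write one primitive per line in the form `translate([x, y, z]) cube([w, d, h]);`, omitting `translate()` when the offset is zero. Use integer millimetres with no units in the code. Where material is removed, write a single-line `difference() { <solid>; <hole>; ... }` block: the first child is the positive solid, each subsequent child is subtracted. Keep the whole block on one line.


difference() { cube([4460, 178, 2430]); translate([2688, 0, 0]) cube([866, 178, 2021]); }
translate([0, 5592, 0]) cube([4460, 178, 2430]);
translate([0, 178, 0]) cube([178, 5414, 2430]);
translate([4282, 178, 0]) cube([178, 5414, 2430]);


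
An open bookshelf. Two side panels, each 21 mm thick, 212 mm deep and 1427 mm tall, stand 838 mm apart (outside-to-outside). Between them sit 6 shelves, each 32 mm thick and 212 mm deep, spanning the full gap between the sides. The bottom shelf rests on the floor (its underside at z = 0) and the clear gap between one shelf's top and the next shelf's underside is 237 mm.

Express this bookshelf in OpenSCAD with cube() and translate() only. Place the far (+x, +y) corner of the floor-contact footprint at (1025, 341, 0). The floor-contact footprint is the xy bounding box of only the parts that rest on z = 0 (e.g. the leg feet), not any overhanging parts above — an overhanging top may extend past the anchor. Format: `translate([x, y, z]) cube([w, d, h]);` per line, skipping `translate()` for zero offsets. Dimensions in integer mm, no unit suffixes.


translate([187, 129, 0]) cube([21, 212, 1427]);
translate([1004, 129, 0]) cube([21, 212, 1427]);
translate([208, 129, 0]) cube([796, 212, 32]);
translate([208, 129, 269]) cube([796, 212, 32]);
translate([208, 129, 538]) cube([796, 212, 32]);
translate([208, 129, 807]) cube([796, 212, 32]);
translate([208, 129, 1076]) cube([796, 212, 32]);
translate([208, 129, 1345]) cube([796, 212, 32]);


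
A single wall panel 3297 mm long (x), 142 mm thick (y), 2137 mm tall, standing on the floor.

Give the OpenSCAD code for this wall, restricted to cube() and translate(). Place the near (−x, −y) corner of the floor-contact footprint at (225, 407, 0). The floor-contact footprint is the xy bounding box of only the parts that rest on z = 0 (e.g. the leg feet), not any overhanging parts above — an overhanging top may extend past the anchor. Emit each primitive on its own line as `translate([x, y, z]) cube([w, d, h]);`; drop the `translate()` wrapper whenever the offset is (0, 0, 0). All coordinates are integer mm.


translate([225, 407, 0]) cube([3297, 142, 2137]);


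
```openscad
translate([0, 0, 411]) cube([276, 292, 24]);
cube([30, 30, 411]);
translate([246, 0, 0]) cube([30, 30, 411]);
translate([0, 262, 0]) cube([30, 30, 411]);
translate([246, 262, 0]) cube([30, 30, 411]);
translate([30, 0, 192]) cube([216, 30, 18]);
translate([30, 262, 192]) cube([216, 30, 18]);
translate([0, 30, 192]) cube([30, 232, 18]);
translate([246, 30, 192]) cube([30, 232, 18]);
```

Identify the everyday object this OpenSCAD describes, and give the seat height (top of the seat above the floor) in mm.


A stool. The seat height is 435 mm.

A 276×292×24 slab at z = 411 on four corner posts — a stool. The seat top is 411 + 24 = 435 mm.


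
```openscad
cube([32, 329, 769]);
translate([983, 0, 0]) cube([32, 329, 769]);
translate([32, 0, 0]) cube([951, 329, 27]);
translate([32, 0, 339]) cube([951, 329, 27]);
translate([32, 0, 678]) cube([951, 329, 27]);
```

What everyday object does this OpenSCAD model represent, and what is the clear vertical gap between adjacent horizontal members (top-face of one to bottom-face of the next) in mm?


A bookshelf. The clear shelf gap is 312 mm.

Two tall side panels with 3 horizontal boards between them — a bookshelf. The first two shelf undersides are at z = 0 and z = 339; with shelf thickness 27, the clear gap is 339 − 0 − 27 = 312 mm.


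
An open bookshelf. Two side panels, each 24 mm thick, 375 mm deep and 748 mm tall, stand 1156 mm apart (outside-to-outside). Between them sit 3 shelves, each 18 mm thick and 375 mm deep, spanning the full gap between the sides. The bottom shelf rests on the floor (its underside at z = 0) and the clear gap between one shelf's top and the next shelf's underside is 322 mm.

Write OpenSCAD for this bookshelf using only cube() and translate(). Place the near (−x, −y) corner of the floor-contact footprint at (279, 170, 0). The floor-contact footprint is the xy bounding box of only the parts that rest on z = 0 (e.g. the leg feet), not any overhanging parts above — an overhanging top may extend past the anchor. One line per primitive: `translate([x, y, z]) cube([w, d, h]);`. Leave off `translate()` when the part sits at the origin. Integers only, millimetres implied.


translate([279, 170, 0]) cube([24, 375, 748]);
translate([1411, 170, 0]) cube([24, 375, 748]);
translate([303, 170, 0]) cube([1108, 375, 18]);
translate([303, 170, 340]) cube([1108, 375, 18]);
translate([303, 170, 680]) cube([1108, 375, 18]);


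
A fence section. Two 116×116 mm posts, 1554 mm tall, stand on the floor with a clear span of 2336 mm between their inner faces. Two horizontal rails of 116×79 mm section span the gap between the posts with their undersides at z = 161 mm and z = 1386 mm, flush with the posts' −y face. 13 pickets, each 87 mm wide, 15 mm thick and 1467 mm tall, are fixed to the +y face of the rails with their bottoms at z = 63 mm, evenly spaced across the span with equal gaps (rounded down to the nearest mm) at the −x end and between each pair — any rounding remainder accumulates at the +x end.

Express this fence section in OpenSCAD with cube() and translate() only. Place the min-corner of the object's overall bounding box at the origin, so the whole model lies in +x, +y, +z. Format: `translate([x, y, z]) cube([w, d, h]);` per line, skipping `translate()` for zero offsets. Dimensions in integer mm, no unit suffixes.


cube([116, 116, 1554]);
translate([2452, 0, 0]) cube([116, 116, 1554]);
translate([116, 0, 161]) cube([2336, 116, 79]);
translate([116, 0, 1386]) cube([2336, 116, 79]);
translate([202, 116, 63]) cube([87, 15, 1467]);
translate([375, 116, 63]) cube([87, 15, 1467]);
translate([548, 116, 63]) cube([87, 15, 1467]);
translate([721, 116, 63]) cube([87, 15, 1467]);
translate([894, 116, 63]) cube([87, 15, 1467]);
translate([1067, 116, 63]) cube([87, 15, 1467]);
translate([1240, 116, 63]) cube([87, 15, 1467]);
translate([1413, 116, 63]) cube([87, 15, 1467]);
translate([1586, 116, 63]) cube([87, 15, 1467]);
translate([1759, 116, 63]) cube([87, 15, 1467]);
translate([1932, 116, 63]) cube([87, 15, 1467]);
translate([2105, 116, 63]) cube([87, 15, 1467]);
translate([2278, 116, 63]) cube([87, 15, 1467]);


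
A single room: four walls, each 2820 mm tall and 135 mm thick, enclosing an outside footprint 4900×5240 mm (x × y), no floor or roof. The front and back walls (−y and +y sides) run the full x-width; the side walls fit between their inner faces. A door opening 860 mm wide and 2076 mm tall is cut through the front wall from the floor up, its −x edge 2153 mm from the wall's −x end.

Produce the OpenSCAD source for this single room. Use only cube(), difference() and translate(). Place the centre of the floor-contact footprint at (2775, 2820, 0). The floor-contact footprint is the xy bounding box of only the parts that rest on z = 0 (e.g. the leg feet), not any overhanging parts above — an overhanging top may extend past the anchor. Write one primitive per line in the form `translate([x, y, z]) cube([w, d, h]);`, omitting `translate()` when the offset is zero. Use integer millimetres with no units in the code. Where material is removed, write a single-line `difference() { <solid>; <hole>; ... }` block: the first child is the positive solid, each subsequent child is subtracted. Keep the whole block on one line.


difference() { translate([325, 200, 0]) cube([4900, 135, 2820]); translate([2478, 200, 0]) cube([860, 135, 2076]); }
translate([325, 5305, 0]) cube([4900, 135, 2820]);
translate([325, 335, 0]) cube([135, 4970, 2820]);
translate([5090, 335, 0]) cube([135, 4970, 2820]);


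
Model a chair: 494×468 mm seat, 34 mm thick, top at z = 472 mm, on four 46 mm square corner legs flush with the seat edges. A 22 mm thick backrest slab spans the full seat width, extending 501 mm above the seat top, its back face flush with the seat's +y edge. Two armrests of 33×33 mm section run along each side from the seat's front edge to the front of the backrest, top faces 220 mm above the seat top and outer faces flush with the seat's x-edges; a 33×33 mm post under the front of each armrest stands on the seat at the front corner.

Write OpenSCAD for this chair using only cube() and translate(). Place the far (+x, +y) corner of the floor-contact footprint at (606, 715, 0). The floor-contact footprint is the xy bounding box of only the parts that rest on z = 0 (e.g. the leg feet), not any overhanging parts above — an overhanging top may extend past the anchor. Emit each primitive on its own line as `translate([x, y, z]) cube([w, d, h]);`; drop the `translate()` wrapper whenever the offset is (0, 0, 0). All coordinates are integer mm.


translate([112, 247, 438]) cube([494, 468, 34]);
translate([112, 247, 0]) cube([46, 46, 438]);
translate([560, 247, 0]) cube([46, 46, 438]);
translate([112, 669, 0]) cube([46, 46, 438]);
translate([560, 669, 0]) cube([46, 46, 438]);
translate([112, 693, 472]) cube([494, 22, 501]);
translate([112, 247, 659]) cube([33, 446, 33]);
translate([573, 247, 659]) cube([33, 446, 33]);
translate([112, 247, 472]) cube([33, 33, 187]);
translate([573, 247, 472]) cube([33, 33, 187]);


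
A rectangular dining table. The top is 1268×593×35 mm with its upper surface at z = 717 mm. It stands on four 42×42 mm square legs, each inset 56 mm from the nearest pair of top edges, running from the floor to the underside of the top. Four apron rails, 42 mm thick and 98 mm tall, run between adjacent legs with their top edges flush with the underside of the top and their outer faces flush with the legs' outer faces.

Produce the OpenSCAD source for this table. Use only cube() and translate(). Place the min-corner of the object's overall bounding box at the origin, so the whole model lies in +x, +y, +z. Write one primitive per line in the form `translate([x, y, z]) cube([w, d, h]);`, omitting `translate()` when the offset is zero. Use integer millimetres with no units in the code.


// leg_h = 717 - 35 = 682
// apron z = 682 - 98 = 584
translate([0, 0, 682]) cube([1268, 593, 35]);
translate([56, 56, 0]) cube([42, 42, 682]);
translate([1170, 56, 0]) cube([42, 42, 682]);
translate([56, 495, 0]) cube([42, 42, 682]);
translate([1170, 495, 0]) cube([42, 42, 682]);
translate([98, 56, 584]) cube([1072, 42, 98]);
translate([98, 495, 584]) cube([1072, 42, 98]);
translate([56, 98, 584]) cube([42, 397, 98]);
translate([1170, 98, 584]) cube([42, 397, 98]);


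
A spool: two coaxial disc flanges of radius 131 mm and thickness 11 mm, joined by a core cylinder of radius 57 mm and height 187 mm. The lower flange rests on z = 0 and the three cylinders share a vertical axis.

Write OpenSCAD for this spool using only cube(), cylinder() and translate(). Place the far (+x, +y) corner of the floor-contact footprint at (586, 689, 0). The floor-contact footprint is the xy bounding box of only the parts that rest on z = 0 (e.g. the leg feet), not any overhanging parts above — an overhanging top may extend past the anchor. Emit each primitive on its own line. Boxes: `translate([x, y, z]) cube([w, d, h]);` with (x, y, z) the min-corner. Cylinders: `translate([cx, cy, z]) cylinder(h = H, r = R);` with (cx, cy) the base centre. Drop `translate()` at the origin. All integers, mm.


translate([455, 558, 0]) cylinder(h = 11, r = 131);
translate([455, 558, 11]) cylinder(h = 187, r = 57);
translate([455, 558, 198]) cylinder(h = 11, r = 131);


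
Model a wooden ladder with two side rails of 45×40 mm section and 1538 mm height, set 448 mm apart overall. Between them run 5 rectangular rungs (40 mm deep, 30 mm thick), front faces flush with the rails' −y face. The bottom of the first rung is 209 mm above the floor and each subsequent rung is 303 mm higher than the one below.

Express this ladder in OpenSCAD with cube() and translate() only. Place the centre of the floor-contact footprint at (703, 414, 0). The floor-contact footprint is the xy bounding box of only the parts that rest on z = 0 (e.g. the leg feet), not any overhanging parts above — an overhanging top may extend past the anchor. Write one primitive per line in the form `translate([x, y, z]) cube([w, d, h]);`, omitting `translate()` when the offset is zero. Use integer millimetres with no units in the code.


translate([479, 394, 0]) cube([45, 40, 1538]);
translate([882, 394, 0]) cube([45, 40, 1538]);
translate([524, 394, 209]) cube([358, 40, 30]);
translate([524, 394, 512]) cube([358, 40, 30]);
translate([524, 394, 815]) cube([358, 40, 30]);
translate([524, 394, 1118]) cube([358, 40, 30]);
translate([524, 394, 1421]) cube([358, 40, 30]);


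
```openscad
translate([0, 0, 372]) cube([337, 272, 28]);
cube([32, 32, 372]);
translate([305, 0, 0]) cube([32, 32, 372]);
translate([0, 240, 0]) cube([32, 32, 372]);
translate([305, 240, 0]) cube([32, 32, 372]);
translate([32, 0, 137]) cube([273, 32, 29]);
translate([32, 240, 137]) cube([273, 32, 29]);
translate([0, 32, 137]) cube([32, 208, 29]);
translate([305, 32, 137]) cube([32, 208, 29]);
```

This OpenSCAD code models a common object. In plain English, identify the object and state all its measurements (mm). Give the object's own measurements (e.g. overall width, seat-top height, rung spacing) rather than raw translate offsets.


A four-legged stool. The seat is a 337×272×28 mm slab whose top surface is at z = 400 mm; four square legs, each 32×32 mm in cross-section, run from the floor (z = 0) to the underside of the seat, each flush with a corner of the seat. Four stretchers, 32 mm wide and 29 mm tall, connect adjacent legs with their undersides at z = 137 mm, each running between the inner faces of the legs it joins and aligned with the legs' outer faces on the other axis.


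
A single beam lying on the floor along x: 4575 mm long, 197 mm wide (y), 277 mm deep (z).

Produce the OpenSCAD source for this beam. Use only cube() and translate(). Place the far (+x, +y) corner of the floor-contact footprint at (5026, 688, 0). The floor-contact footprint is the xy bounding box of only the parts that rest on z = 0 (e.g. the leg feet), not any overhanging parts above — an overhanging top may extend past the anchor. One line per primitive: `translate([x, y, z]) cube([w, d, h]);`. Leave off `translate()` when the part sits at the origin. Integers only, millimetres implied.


translate([451, 491, 0]) cube([4575, 197, 277]);


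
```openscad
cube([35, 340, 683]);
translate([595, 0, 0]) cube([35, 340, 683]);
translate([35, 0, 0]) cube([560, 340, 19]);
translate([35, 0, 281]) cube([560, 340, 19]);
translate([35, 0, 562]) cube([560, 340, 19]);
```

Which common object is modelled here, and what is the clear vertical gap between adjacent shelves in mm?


A bookshelf. The clear shelf gap is 262 mm.

Two tall side panels with 3 horizontal boards between them — a bookshelf. The first two shelf undersides are at z = 0 and z = 281; with shelf thickness 19, the clear gap is 281 − 0 − 19 = 262 mm.


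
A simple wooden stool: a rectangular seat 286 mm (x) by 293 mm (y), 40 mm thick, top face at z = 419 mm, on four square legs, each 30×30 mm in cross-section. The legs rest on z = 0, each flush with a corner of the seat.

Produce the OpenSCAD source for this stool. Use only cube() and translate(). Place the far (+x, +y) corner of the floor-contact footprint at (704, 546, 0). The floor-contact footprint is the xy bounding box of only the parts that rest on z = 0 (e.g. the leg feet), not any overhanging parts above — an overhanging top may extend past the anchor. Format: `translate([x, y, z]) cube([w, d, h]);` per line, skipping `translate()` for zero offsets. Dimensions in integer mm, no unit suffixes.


// leg_h = 419 - 40 = 379
translate([418, 253, 379]) cube([286, 293, 40]);
translate([418, 253, 0]) cube([30, 30, 379]);
translate([674, 253, 0]) cube([30, 30, 379]);
translate([418, 516, 0]) cube([30, 30, 379]);
translate([674, 516, 0]) cube([30, 30, 379]);


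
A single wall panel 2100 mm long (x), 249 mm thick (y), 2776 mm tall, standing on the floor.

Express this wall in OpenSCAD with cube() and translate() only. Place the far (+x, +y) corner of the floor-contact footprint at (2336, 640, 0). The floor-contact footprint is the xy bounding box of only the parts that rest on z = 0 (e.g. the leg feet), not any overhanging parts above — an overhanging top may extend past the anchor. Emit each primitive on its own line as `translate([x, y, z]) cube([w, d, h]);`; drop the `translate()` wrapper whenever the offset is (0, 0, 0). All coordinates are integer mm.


translate([236, 391, 0]) cube([2100, 249, 2776]);


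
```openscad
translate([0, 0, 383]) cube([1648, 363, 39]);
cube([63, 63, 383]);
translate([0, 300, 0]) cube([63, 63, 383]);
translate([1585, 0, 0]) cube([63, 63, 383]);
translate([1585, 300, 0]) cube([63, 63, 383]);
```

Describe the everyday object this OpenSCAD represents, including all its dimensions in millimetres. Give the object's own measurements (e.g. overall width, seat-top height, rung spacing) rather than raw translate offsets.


A long wooden bench with a 1648 mm (x) × 363 mm (y) seat, 39 mm thick, its top surface 422 mm above the floor. Four 63 mm square legs at the seat corners, flush with the edges, run from z = 0 to the seat underside.


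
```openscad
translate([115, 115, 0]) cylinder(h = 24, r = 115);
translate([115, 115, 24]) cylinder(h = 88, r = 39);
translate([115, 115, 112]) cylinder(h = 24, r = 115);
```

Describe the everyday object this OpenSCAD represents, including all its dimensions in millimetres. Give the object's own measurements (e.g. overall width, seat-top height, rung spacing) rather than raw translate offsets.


A spool: two coaxial disc flanges of radius 115 mm and thickness 24 mm, joined by a core cylinder of radius 39 mm and height 88 mm. The lower flange rests on z = 0 and the three cylinders share a vertical axis.


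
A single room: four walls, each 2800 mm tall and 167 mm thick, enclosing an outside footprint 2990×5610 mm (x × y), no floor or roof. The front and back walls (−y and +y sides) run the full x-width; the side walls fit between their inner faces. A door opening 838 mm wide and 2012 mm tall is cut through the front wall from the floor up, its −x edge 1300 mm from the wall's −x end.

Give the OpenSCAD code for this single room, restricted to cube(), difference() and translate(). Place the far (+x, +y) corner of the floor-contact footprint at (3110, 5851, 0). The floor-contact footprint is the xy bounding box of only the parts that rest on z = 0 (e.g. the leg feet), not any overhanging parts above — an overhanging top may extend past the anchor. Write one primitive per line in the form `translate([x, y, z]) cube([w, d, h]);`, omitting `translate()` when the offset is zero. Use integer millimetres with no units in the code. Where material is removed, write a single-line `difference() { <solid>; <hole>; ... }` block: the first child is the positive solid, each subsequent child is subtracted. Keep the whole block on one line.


difference() { translate([120, 241, 0]) cube([2990, 167, 2800]); translate([1420, 241, 0]) cube([838, 167, 2012]); }
translate([120, 5684, 0]) cube([2990, 167, 2800]);
translate([120, 408, 0]) cube([167, 5276, 2800]);
translate([2943, 408, 0]) cube([167, 5276, 2800]);


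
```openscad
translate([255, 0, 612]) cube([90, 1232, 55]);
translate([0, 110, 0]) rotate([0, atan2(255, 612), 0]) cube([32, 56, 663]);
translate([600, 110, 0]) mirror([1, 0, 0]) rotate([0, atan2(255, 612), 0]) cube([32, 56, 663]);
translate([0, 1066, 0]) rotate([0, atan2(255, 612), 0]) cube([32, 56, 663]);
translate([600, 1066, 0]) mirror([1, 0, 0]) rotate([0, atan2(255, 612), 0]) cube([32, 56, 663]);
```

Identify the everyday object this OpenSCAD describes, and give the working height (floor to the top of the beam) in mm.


A sawhorse. The overall height is 667 mm.

A beam across two mirrored pairs of raked legs — a sawhorse. The beam's underside is at z = 612 (matching the legs' vertical rise in atan2(255, 612)) and the beam is 55 mm tall, so its top is at 612 + 55 = 667 mm. The raked legs top out at the beam's underside, so that is the highest point.


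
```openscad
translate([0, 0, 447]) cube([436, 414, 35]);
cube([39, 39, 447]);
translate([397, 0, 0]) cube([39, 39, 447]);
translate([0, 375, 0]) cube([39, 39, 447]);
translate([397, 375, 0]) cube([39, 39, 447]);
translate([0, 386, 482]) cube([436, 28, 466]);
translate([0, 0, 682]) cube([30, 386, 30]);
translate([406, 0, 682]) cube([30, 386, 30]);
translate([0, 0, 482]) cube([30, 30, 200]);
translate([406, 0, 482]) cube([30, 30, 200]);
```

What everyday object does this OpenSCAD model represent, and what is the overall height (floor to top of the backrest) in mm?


A chair. The overall height is 948 mm.

A slab on four corner posts with a tall panel at the back — a chair. The seat slab sits at z = 447 with thickness 35, and the 466 mm backrest starts at the seat top, so the overall height is 447 + 35 + 466 = 948 mm.


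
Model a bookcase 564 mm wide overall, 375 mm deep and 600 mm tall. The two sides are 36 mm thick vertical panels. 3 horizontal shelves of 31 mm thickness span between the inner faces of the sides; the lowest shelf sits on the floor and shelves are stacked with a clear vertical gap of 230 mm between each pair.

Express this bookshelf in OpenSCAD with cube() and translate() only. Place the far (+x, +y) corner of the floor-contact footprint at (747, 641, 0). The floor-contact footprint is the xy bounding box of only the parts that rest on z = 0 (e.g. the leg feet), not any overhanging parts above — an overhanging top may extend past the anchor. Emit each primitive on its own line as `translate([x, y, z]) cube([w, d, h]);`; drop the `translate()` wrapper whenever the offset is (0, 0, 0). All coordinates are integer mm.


translate([183, 266, 0]) cube([36, 375, 600]);
translate([711, 266, 0]) cube([36, 375, 600]);
translate([219, 266, 0]) cube([492, 375, 31]);
translate([219, 266, 261]) cube([492, 375, 31]);
translate([219, 266, 522]) cube([492, 375, 31]);


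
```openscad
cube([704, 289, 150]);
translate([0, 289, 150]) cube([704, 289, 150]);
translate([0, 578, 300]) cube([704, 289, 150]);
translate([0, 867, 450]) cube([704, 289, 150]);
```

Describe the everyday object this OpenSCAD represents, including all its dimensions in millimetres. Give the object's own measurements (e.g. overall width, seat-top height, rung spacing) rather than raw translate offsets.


A straight staircase of 4 solid steps. Each step is 704 mm wide (x), 289 mm deep (y, the going) and 150 mm tall (the rise). The first step rests on the floor; each subsequent step sits one going further in +y and one rise higher in +z, directly behind and above the previous step with no overlap.


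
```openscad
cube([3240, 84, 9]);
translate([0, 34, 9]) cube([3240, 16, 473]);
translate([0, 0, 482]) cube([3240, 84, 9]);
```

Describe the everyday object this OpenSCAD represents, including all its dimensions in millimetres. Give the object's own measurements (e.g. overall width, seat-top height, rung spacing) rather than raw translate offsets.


An I-beam lying along x, 3240 mm long. Overall section height 491 mm. Two flanges 84 mm wide (y) and 9 mm thick, one on the floor and one at the top; a web 16 mm thick runs between them, centred on the flange width.


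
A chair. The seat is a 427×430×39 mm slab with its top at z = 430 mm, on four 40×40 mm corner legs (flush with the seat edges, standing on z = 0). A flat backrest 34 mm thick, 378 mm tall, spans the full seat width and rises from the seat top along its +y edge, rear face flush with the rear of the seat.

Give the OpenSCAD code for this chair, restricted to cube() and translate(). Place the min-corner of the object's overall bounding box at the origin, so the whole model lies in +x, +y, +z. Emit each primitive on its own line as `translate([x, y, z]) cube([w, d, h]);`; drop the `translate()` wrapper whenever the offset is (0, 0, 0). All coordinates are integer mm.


translate([0, 0, 391]) cube([427, 430, 39]);
cube([40, 40, 391]);
translate([387, 0, 0]) cube([40, 40, 391]);
translate([0, 390, 0]) cube([40, 40, 391]);
translate([387, 390, 0]) cube([40, 40, 391]);
translate([0, 396, 430]) cube([427, 34, 378]);


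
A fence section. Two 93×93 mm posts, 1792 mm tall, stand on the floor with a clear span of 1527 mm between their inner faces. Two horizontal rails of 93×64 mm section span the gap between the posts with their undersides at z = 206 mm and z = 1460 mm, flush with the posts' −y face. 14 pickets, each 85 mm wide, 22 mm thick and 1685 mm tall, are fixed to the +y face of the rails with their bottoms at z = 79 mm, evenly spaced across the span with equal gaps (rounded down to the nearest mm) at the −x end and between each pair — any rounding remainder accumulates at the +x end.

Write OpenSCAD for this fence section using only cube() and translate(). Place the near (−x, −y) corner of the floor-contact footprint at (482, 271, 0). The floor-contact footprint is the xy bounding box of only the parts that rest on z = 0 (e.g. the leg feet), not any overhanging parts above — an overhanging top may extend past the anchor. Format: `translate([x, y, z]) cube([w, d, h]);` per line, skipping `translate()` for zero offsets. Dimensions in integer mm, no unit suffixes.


translate([482, 271, 0]) cube([93, 93, 1792]);
translate([2102, 271, 0]) cube([93, 93, 1792]);
translate([575, 271, 206]) cube([1527, 93, 64]);
translate([575, 271, 1460]) cube([1527, 93, 64]);
translate([597, 364, 79]) cube([85, 22, 1685]);
translate([704, 364, 79]) cube([85, 22, 1685]);
translate([811, 364, 79]) cube([85, 22, 1685]);
translate([918, 364, 79]) cube([85, 22, 1685]);
translate([1025, 364, 79]) cube([85, 22, 1685]);
translate([1132, 364, 79]) cube([85, 22, 1685]);
translate([1239, 364, 79]) cube([85, 22, 1685]);
translate([1346, 364, 79]) cube([85, 22, 1685]);
translate([1453, 364, 79]) cube([85, 22, 1685]);
translate([1560, 364, 79]) cube([85, 22, 1685]);
translate([1667, 364, 79]) cube([85, 22, 1685]);
translate([1774, 364, 79]) cube([85, 22, 1685]);
translate([1881, 364, 79]) cube([85, 22, 1685]);
translate([1988, 364, 79]) cube([85, 22, 1685]);


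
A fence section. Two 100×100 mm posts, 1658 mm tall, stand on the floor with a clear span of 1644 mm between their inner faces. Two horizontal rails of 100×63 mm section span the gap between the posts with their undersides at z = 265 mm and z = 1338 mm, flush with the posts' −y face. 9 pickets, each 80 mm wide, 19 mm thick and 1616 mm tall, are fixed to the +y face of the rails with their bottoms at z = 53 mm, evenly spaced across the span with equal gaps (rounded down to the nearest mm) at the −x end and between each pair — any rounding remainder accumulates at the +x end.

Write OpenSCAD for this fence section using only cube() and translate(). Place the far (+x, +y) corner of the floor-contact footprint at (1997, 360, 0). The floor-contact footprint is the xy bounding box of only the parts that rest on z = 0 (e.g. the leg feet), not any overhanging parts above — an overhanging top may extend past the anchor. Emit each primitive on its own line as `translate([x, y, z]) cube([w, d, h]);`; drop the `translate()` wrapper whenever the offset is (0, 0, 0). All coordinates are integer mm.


translate([153, 260, 0]) cube([100, 100, 1658]);
translate([1897, 260, 0]) cube([100, 100, 1658]);
translate([253, 260, 265]) cube([1644, 100, 63]);
translate([253, 260, 1338]) cube([1644, 100, 63]);
translate([345, 360, 53]) cube([80, 19, 1616]);
translate([517, 360, 53]) cube([80, 19, 1616]);
translate([689, 360, 53]) cube([80, 19, 1616]);
translate([861, 360, 53]) cube([80, 19, 1616]);
translate([1033, 360, 53]) cube([80, 19, 1616]);
translate([1205, 360, 53]) cube([80, 19, 1616]);
translate([1377, 360, 53]) cube([80, 19, 1616]);
translate([1549, 360, 53]) cube([80, 19, 1616]);
translate([1721, 360, 53]) cube([80, 19, 1616]);


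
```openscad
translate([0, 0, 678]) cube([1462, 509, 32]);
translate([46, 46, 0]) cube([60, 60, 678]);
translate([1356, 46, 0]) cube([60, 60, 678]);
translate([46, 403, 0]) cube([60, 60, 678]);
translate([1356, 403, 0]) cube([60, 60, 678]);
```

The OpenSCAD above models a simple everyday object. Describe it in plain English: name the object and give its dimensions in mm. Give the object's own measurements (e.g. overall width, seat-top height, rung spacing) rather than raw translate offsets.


A table: top 1462 mm (x) × 509 mm (y), 32 mm thick, upper face at z = 710 mm, on four 60×60 mm square legs, each inset 46 mm from the nearest pair of top edges from z = 0 to the bottom of the top.


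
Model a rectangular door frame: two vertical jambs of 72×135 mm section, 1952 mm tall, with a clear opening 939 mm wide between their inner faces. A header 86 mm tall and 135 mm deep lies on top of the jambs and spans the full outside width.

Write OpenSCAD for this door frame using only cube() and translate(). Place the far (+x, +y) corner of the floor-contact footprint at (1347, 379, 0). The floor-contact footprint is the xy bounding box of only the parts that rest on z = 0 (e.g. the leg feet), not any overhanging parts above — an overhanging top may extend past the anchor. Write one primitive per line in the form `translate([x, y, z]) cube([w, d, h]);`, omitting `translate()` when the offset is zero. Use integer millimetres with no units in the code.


translate([264, 244, 0]) cube([72, 135, 1952]);
translate([1275, 244, 0]) cube([72, 135, 1952]);
translate([264, 244, 1952]) cube([1083, 135, 86]);


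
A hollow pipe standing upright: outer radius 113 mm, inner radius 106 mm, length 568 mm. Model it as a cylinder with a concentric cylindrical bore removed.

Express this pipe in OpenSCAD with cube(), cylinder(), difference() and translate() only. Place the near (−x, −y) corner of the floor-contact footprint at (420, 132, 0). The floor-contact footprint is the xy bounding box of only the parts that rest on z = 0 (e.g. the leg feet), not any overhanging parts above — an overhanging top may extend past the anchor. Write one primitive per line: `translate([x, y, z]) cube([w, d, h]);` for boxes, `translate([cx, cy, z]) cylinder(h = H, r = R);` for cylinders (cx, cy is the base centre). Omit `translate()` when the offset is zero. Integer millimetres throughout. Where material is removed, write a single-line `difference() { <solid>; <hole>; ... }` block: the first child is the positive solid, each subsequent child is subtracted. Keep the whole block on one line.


difference() { translate([533, 245, 0]) cylinder(h = 568, r = 113); translate([533, 245, 0]) cylinder(h = 568, r = 106); }


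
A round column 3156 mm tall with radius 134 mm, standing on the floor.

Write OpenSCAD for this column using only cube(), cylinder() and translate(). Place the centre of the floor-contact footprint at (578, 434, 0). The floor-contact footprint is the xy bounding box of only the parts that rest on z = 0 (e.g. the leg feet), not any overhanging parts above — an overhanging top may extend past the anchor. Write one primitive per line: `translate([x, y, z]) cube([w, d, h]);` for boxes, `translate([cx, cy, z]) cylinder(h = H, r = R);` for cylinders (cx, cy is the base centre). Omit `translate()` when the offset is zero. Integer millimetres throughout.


translate([578, 434, 0]) cylinder(h = 3156, r = 134);


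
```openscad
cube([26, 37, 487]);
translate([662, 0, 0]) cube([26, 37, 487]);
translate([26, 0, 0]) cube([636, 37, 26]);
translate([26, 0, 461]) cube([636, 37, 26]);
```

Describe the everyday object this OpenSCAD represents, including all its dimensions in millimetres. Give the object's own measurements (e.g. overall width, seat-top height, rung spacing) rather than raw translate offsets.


A rectangular picture frame lying in the x–z plane (depth along y). The opening is 636 mm wide (x) by 435 mm tall (z), surrounded by a border 26 mm wide on all four sides. The frame is 37 mm deep and is made of two full-height vertical stiles with two horizontal rails fitted between them.


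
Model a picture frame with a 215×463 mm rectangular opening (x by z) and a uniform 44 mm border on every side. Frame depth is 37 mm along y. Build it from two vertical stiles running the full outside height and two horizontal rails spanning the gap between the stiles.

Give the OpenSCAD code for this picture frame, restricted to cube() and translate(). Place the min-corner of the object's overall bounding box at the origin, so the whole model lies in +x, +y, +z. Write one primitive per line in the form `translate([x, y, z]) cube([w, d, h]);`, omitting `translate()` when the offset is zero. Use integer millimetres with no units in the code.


cube([44, 37, 551]);
translate([259, 0, 0]) cube([44, 37, 551]);
translate([44, 0, 0]) cube([215, 37, 44]);
translate([44, 0, 507]) cube([215, 37, 44]);


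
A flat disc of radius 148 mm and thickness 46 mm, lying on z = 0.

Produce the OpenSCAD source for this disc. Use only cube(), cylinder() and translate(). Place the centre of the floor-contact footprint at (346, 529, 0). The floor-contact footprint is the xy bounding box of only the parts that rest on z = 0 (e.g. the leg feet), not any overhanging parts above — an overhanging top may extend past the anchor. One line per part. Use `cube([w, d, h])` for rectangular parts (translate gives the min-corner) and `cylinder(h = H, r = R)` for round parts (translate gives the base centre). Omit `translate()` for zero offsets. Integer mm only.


translate([346, 529, 0]) cylinder(h = 46, r = 148);


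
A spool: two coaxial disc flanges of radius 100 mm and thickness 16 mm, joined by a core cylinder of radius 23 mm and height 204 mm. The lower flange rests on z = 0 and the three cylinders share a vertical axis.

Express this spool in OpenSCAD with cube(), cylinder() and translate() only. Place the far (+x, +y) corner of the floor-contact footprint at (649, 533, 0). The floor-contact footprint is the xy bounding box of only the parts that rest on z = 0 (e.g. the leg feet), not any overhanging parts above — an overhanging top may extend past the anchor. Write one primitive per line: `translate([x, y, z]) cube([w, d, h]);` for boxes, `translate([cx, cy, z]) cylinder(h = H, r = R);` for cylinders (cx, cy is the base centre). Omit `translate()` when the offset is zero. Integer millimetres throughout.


translate([549, 433, 0]) cylinder(h = 16, r = 100);
translate([549, 433, 16]) cylinder(h = 204, r = 23);
translate([549, 433, 220]) cylinder(h = 16, r = 100);


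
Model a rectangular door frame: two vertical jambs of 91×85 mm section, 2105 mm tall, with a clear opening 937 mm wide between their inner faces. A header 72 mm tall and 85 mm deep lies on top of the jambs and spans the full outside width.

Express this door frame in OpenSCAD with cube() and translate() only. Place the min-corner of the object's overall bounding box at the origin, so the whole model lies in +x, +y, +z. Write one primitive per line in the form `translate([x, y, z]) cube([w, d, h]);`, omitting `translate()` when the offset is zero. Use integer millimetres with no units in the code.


cube([91, 85, 2105]);
translate([1028, 0, 0]) cube([91, 85, 2105]);
translate([0, 0, 2105]) cube([1119, 85, 72]);


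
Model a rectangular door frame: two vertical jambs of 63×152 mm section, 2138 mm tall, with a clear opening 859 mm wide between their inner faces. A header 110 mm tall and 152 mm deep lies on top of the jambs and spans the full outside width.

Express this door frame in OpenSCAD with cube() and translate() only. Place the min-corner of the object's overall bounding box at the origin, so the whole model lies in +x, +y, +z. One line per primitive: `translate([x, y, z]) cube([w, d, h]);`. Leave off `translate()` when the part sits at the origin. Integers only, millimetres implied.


cube([63, 152, 2138]);
translate([922, 0, 0]) cube([63, 152, 2138]);
translate([0, 0, 2138]) cube([985, 152, 110]);


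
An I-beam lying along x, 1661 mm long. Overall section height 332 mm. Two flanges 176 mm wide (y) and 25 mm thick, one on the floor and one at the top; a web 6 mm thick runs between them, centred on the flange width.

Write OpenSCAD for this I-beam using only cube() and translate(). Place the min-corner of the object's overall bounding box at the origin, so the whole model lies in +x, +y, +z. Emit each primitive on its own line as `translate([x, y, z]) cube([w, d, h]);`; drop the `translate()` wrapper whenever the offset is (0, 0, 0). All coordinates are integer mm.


cube([1661, 176, 25]);
translate([0, 85, 25]) cube([1661, 6, 282]);
translate([0, 0, 307]) cube([1661, 176, 25]);


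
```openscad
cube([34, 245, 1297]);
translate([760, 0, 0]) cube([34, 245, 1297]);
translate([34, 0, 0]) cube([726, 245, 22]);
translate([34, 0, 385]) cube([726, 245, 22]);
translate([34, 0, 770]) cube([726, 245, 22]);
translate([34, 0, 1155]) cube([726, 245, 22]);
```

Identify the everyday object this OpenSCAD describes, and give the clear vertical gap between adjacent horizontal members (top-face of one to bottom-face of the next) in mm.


A bookshelf. The clear shelf gap is 363 mm.

Two tall side panels with 4 horizontal boards between them — a bookshelf. The first two shelf undersides are at z = 0 and z = 385; with shelf thickness 22, the clear gap is 385 − 0 − 22 = 363 mm.


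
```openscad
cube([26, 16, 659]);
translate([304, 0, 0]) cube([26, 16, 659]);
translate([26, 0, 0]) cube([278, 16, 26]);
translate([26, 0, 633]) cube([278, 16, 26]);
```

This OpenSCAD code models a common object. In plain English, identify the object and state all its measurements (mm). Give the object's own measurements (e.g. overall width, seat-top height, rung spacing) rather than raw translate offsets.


A rectangular picture frame lying in the x–z plane (depth along y). The opening is 278 mm wide (x) by 607 mm tall (z), surrounded by a border 26 mm wide on all four sides. The frame is 16 mm deep and is made of two full-height vertical stiles with two horizontal rails fitted between them.


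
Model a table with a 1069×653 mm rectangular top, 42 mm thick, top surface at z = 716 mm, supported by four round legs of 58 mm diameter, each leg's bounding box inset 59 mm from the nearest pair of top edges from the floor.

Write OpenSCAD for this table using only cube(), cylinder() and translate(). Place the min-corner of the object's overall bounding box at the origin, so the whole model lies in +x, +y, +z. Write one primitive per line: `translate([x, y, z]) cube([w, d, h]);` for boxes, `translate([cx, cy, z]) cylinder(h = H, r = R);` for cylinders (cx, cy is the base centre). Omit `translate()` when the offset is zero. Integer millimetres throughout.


// leg_h = 716 - 42 = 674
translate([0, 0, 674]) cube([1069, 653, 42]);
translate([88, 88, 0]) cylinder(h = 674, r = 29);
translate([981, 88, 0]) cylinder(h = 674, r = 29);
translate([88, 565, 0]) cylinder(h = 674, r = 29);
translate([981, 565, 0]) cylinder(h = 674, r = 29);
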